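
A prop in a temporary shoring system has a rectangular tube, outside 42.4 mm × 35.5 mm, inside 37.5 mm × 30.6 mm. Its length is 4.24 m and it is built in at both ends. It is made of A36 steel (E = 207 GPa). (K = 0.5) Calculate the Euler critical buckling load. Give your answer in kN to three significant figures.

Weak-axis I_min = (h_o·b_o³ − h_i·b_i³)/12 with b_o = 35.5, b_i = 30.60 mm (shorter outer/inner sides).
I_min = (42.4×35.5³ − 37.50×30.60³)/12 = 6.854×10^4 mm⁴
I = 6.854×10^4 mm⁴ = 6.854×10^-8 m⁴
Effective length L_e = K·L = 0.5 × 4.24 = 2.120 m
P_cr = π²EI / L_e² = π² × 207×10⁹ × 6.854×10^-8 / 2.120² = 3.116×10^4 N

P_cr ≈ 31.2 kN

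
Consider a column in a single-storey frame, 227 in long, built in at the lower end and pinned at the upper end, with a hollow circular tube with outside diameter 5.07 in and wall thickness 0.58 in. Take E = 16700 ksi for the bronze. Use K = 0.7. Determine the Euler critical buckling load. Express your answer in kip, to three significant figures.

P_cr ≈ 137 kip

Inner diameter d_i = 5.07 − 2×0.58 = 3.910 in
I = π(d_o⁴ − d_i⁴)/64 = π(5.07⁴ − 3.910⁴)/64 = 20.96 in⁴
Effective length L_e = K·L = 0.7 × 227 = 158.9 in
P_cr = π²EI / L_e² = π² × 16700×10³ × 20.96 / 158.9² = 1.368×10^5 lb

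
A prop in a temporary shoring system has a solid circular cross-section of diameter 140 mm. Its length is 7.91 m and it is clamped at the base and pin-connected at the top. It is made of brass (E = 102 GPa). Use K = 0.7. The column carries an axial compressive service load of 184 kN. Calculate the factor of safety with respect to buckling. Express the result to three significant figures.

n ≈ 3.37

I = πd⁴/64 = π×140⁴/64 = 1.886×10^7 mm⁴
I = 1.886×10^7 mm⁴ = 1.886×10^-5 m⁴
Effective length L_e = K·L = 0.7 × 7.91 = 5.537 m
P_cr = π²EI / L_e² = π² × 102×10⁹ × 1.886×10^-5 / 5.537² = 6.192×10^5 N
Factor of safety n = P_cr / P = 619.20 / 184 = 3.37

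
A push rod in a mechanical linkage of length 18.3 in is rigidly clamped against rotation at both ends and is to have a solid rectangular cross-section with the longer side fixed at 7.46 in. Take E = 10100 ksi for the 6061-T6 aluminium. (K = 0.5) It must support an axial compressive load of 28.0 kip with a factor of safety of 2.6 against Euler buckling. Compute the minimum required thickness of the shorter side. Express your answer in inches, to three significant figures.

Required P_cr = n·P = 2.6 × 28.0 = 72.80 kip
L_e = K·L = 0.5 × 18.3 = 9.150 in
Required I = P_cr·L_e²/(π²E) = 7.280×10^4 × 9.150² / (π² × 1.01×10^7) = 6.114×10^-2 in⁴
Rectangle, weak axis: I_min = h·b³/12 with h = 7.46 in fixed  ⇒  b = (12I/h)^(1/3) = 0.462 in

b ≈ 0.462 in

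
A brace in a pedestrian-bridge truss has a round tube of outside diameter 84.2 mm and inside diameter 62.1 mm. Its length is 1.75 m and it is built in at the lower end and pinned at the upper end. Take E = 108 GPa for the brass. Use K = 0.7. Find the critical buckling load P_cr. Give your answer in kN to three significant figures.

d_o = 84.2 mm, d_i = 62.1 mm
I = π(d_o⁴ − d_i⁴)/64 = π(84.2⁴ − 62.10⁴)/64 = 1.737×10^6 mm⁴
I = 1.737×10^6 mm⁴ = 1.737×10^-6 m⁴
Effective length L_e = K·L = 0.7 × 1.75 = 1.225 m
P_cr = π²EI / L_e² = π² × 108×10⁹ × 1.737×10^-6 / 1.225² = 1.234×10^6 N

P_cr ≈ 1230 kN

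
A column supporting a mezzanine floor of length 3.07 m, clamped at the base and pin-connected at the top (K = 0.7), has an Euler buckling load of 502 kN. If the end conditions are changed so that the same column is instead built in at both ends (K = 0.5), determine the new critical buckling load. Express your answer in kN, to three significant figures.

P_cr ≈ 984 kN

P_cr ∝ 1/K², so P_cr,new = P_cr,old × (K_old/K_new)² = 502 × (0.7/0.5)²
= 502 × 1.960 = 984 kN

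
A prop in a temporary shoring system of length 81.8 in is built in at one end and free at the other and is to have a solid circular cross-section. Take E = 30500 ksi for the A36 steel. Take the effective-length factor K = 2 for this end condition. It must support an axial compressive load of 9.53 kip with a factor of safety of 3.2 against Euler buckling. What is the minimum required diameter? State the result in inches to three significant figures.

Required P_cr = n·P = 3.2 × 9.53 = 30.50 kip
L_e = K·L = 2 × 81.8 = 163.6 in
Required I = P_cr·L_e²/(π²E) = 3.050×10^4 × 163.6² / (π² × 3.05×10^7) = 2.712 in⁴
Solid circle: I = πd⁴/64  ⇒  d = (64I/π)^(1/4) = (64×2.712/π)^(1/4) = 2.73 in

d ≈ 2.73 in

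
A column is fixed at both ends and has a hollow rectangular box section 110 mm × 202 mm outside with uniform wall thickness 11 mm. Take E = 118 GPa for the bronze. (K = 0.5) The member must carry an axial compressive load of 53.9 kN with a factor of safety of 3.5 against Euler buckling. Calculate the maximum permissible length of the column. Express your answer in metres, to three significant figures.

L_max ≈ 17.3 m

Inner dimensions: h_i = 202 − 2×11 = 180.0 mm, b_i = 110 − 2×11 = 88.00 mm
Weak-axis I_min = (h_o·b_o³ − h_i·b_i³)/12 with b_o = 110, b_i = 88.00 mm (shorter outer/inner sides).
I_min = (202×110³ − 180.0×88.00³)/12 = 1.218×10^7 mm⁴
I = 1.218×10^-5 m⁴
Required critical load P_cr = n·P = 3.5 × 53.9 = 188.6 kN = 1.887×10^5 N
From P_cr = π²EI/(K·L)²:  L = (1/K)·√(π²EI/P_cr) = (1/0.5)·√(π²×1.18×10^11×1.218×10^-5/1.887×10^5)
L = 17.3 m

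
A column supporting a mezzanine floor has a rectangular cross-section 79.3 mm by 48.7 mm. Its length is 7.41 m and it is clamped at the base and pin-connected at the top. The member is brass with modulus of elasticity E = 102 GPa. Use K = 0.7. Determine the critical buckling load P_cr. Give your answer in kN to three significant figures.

Buckling occurs about the weak axis: I_min = h·b³/12 with b = 48.7 mm (the shorter side).
I_min = 79.3×48.7³/12 = 7.633×10^5 mm⁴
I = 7.633×10^5 mm⁴ = 7.633×10^-7 m⁴
Effective length L_e = K·L = 0.7 × 7.41 = 5.187 m
P_cr = π²EI / L_e² = π² × 102×10⁹ × 7.633×10^-7 / 5.187² = 2.856×10^4 N

P_cr ≈ 28.6 kN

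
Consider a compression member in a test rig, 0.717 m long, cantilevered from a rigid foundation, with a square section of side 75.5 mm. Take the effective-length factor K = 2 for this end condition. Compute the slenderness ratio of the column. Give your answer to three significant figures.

For a square r = a/√12 = 75.5/√12 = 21.79 mm
L_e = K·L = 2 × 0.717 m = 1.434 m = 1434.0 mm
λ = L_e / r_min = 1434.0 / 21.79 = 65.8

λ ≈ 65.8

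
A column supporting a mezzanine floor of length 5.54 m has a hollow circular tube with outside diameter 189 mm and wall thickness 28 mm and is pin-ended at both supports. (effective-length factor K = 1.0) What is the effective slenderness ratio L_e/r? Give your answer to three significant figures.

Inner diameter d_i = 189 − 2×28 = 133.0 mm
I = π(d_o⁴ − d_i⁴)/64 = π(189⁴ − 133.0⁴)/64 = 4.728×10^7 mm⁴
A = 1.416×10^4 mm²;  r_min = √(I/A) = √(4.728×10^7/1.416×10^4) = 57.78 mm
L_e = K·L = 1 × 5.54 m = 5.540 m = 5540.0 mm
λ = L_e / r_min = 5540.0 / 57.78 = 95.9

λ ≈ 95.9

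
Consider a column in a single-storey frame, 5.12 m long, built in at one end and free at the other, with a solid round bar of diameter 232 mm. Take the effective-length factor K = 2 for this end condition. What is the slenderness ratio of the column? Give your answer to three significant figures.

I = πd⁴/64 = π×232⁴/64 = 1.422×10^8 mm⁴
A = 4.227×10^4 mm²;  r_min = √(I/A) = √(1.422×10^8/4.227×10^4) = 58.00 mm
L_e = K·L = 2 × 5.12 m = 10.24 m = 10240 mm
λ = L_e / r_min = 10240 / 58.00 = 177

λ ≈ 177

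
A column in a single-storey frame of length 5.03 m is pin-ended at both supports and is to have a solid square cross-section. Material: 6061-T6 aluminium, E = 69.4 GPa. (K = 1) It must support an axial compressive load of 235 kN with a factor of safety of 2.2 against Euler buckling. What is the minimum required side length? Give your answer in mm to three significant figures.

Required P_cr = n·P = 2.2 × 235 = 517.0 kN
L_e = K·L = 1 × 5.03 = 5.030 m
Required I = P_cr·L_e²/(π²E) = 5.170×10^5 × 5.030² / (π² × 6.94×10^10) = 1.910×10^-5 m⁴
I_req = 1.910×10^7 mm⁴
Solid square: I = a⁴/12  ⇒  a = (12I)^(1/4) = (12×1.910×10^7)^(1/4) = 123 mm

a ≈ 123 mm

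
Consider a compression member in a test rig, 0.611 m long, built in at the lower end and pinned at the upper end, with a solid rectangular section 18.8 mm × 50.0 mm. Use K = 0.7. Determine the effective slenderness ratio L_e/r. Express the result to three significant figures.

For a rectangle r_min = b/√12 = 18.8/√12 = 5.427 mm
L_e = K·L = 0.7 × 0.611 m = 0.4277 m = 427.70 mm
λ = L_e / r_min = 427.70 / 5.427 = 78.8

λ ≈ 78.8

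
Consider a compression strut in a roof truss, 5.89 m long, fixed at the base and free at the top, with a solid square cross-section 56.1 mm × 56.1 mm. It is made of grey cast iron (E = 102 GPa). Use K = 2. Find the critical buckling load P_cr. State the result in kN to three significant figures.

I = a⁴/12 = 56.1⁴/12 = 8.254×10^5 mm⁴
I = 8.254×10^5 mm⁴ = 8.254×10^-7 m⁴
Effective length L_e = K·L = 2 × 5.89 = 11.78 m
P_cr = π²EI / L_e² = π² × 102×10⁹ × 8.254×10^-7 / 11.78² = 5.988×10^3 N

P_cr ≈ 5.99 kN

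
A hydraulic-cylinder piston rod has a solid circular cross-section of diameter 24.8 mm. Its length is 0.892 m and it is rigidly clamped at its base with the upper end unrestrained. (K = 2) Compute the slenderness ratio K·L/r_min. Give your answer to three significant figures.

λ ≈ 288

For a solid circle r = d/4 = 24.8/4 = 6.200 mm
L_e = K·L = 2 × 0.892 m = 1.784 m = 1784.0 mm
λ = L_e / r_min = 1784.0 / 6.200 = 288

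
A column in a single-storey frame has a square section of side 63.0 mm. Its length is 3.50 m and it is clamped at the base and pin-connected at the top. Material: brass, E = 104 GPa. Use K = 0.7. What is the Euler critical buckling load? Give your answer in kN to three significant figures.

I = a⁴/12 = 63.0⁴/12 = 1.313×10^6 mm⁴
I = 1.313×10^6 mm⁴ = 1.313×10^-6 m⁴
Effective length L_e = K·L = 0.7 × 3.50 = 2.450 m
P_cr = π²EI / L_e² = π² × 104×10⁹ × 1.313×10^-6 / 2.450² = 2.245×10^5 N

P_cr ≈ 224 kN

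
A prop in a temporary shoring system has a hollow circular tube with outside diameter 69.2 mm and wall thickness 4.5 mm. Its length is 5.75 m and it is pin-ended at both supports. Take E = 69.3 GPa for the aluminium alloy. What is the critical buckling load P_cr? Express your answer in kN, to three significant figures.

P_cr ≈ 9.95 kN

Inner diameter d_i = 69.2 − 2×4.5 = 60.20 mm
I = π(d_o⁴ − d_i⁴)/64 = π(69.2⁴ − 60.20⁴)/64 = 4.809×10^5 mm⁴
I = 4.809×10^5 mm⁴ = 4.809×10^-7 m⁴
Effective length L_e = K·L = 1 × 5.75 = 5.750 m
P_cr = π²EI / L_e² = π² × 69.3×10⁹ × 4.809×10^-7 / 5.750² = 9.949×10^3 N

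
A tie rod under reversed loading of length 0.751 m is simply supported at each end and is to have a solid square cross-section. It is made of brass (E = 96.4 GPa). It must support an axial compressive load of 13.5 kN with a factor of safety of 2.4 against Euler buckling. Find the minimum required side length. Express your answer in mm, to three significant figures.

a ≈ 21.9 mm

Required P_cr = n·P = 2.4 × 13.5 = 32.40 kN
L_e = K·L = 1 × 0.751 = 0.7510 m
Required I = P_cr·L_e²/(π²E) = 3.240×10^4 × 0.7510² / (π² × 9.64×10^10) = 1.921×10^-8 m⁴
I_req = 1.921×10^4 mm⁴
Solid square: I = a⁴/12  ⇒  a = (12I)^(1/4) = (12×1.921×10^4)^(1/4) = 21.9 mm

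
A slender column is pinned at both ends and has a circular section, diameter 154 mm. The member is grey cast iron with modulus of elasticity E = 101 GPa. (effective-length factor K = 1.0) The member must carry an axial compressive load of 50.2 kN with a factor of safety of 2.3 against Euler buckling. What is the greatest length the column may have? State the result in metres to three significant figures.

L_max ≈ 15.4 m

I = πd⁴/64 = π×154⁴/64 = 2.761×10^7 mm⁴
I = 2.761×10^-5 m⁴
Required critical load P_cr = n·P = 2.3 × 50.2 = 115.5 kN = 1.155×10^5 N
From P_cr = π²EI/(K·L)²:  L = (1/K)·√(π²EI/P_cr) = (1/1)·√(π²×1.01×10^11×2.761×10^-5/1.155×10^5)
L = 15.4 m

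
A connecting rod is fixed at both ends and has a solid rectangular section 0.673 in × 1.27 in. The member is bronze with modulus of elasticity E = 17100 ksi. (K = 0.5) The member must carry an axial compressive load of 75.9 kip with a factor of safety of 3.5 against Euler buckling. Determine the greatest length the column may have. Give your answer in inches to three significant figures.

Buckling occurs about the weak axis: I_min = h·b³/12 with b = 0.673 in (the shorter side).
I_min = 1.27×0.673³/12 = 3.226×10^-2 in⁴
Required critical load P_cr = n·P = 3.5 × 75.9 = 265.7 kip = 2.656×10^5 lb
From P_cr = π²EI/(K·L)²:  L = (1/K)·√(π²EI/P_cr) = (1/0.5)·√(π²×1.71×10^7×3.226×10^-2/2.656×10^5)
L = 9.05 in

L_max ≈ 9.05 in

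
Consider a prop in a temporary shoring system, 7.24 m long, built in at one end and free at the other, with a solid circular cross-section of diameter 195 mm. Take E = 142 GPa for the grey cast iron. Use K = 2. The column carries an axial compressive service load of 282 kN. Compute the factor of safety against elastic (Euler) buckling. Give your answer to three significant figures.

I = πd⁴/64 = π×195⁴/64 = 7.098×10^7 mm⁴
I = 7.098×10^7 mm⁴ = 7.098×10^-5 m⁴
Effective length L_e = K·L = 2 × 7.24 = 14.48 m
P_cr = π²EI / L_e² = π² × 142×10⁹ × 7.098×10^-5 / 14.48² = 4.744×10^5 N
Factor of safety n = P_cr / P = 474.42 / 282 = 1.68

n ≈ 1.68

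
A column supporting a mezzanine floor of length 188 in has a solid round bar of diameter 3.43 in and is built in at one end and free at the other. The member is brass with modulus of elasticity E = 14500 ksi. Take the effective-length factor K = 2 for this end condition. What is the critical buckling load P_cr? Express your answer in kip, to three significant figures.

I = πd⁴/64 = π×3.43⁴/64 = 6.794 in⁴
Effective length L_e = K·L = 2 × 188 = 376.0 in
P_cr = π²EI / L_e² = π² × 14500×10³ × 6.794 / 376.0² = 6.878×10^3 lb

P_cr ≈ 6.88 kip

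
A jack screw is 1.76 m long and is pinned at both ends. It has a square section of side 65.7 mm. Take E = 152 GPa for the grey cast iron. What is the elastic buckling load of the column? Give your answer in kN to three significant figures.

P_cr ≈ 752 kN

I = a⁴/12 = 65.7⁴/12 = 1.553×10^6 mm⁴
I = 1.553×10^6 mm⁴ = 1.553×10^-6 m⁴
Effective length L_e = K·L = 1 × 1.76 = 1.760 m
P_cr = π²EI / L_e² = π² × 152×10⁹ × 1.553×10^-6 / 1.760² = 7.520×10^5 N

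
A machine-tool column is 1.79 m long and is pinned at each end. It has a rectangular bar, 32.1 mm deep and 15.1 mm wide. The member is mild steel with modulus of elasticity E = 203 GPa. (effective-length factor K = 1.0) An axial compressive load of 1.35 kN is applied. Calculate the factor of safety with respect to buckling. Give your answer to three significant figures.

Buckling occurs about the weak axis: I_min = h·b³/12 with b = 15.1 mm (the shorter side).
I_min = 32.1×15.1³/12 = 9.210×10^3 mm⁴
I = 9.210×10^3 mm⁴ = 9.210×10^-9 m⁴
Effective length L_e = K·L = 1 × 1.79 = 1.790 m
P_cr = π²EI / L_e² = π² × 203×10⁹ × 9.210×10^-9 / 1.790² = 5.759×10^3 N
Factor of safety n = P_cr / P = 5.7590 / 1.35 = 4.27

n ≈ 4.27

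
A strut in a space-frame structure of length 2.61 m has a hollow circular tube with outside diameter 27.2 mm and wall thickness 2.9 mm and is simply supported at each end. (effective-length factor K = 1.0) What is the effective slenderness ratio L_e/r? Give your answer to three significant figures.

Inner diameter d_i = 27.2 − 2×2.9 = 21.40 mm
I = π(d_o⁴ − d_i⁴)/64 = π(27.2⁴ − 21.40⁴)/64 = 1.657×10^4 mm⁴
A = 221.4 mm²;  r_min = √(I/A) = √(1.657×10^4/221.4) = 8.652 mm
L_e = K·L = 1 × 2.61 m = 2.610 m = 2610.0 mm
λ = L_e / r_min = 2610.0 / 8.652 = 302

λ ≈ 302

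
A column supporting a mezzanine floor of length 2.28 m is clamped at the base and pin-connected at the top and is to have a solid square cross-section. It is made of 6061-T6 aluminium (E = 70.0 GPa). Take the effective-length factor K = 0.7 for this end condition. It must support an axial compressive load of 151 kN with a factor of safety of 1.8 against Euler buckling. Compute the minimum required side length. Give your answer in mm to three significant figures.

a ≈ 58.9 mm

Required P_cr = n·P = 1.8 × 151 = 271.8 kN
L_e = K·L = 0.7 × 2.28 = 1.596 m
Required I = P_cr·L_e²/(π²E) = 2.718×10^5 × 1.596² / (π² × 7.00×10^10) = 1.002×10^-6 m⁴
I_req = 1.002×10^6 mm⁴
Solid square: I = a⁴/12  ⇒  a = (12I)^(1/4) = (12×1.002×10^6)^(1/4) = 58.9 mm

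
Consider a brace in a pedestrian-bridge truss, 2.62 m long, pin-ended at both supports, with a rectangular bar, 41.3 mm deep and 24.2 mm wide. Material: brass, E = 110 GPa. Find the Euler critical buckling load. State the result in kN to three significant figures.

P_cr ≈ 7.71 kN

Buckling occurs about the weak axis: I_min = h·b³/12 with b = 24.2 mm (the shorter side).
I_min = 41.3×24.2³/12 = 4.878×10^4 mm⁴
I = 4.878×10^4 mm⁴ = 4.878×10^-8 m⁴
Effective length L_e = K·L = 1 × 2.62 = 2.620 m
P_cr = π²EI / L_e² = π² × 110×10⁹ × 4.878×10^-8 / 2.620² = 7.714×10^3 N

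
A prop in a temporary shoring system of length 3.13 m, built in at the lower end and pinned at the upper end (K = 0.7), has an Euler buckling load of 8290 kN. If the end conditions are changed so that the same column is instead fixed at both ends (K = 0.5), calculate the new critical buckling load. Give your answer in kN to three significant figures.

P_cr ≈ 16200 kN

P_cr ∝ 1/K², so P_cr,new = P_cr,old × (K_old/K_new)² = 8290 × (0.7/0.5)²
= 8290 × 1.960 = 16200 kN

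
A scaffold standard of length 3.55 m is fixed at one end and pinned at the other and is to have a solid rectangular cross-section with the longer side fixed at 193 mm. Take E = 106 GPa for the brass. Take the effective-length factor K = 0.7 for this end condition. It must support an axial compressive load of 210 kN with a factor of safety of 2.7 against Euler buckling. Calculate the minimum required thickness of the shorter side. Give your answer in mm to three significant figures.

b ≈ 59.3 mm

Required P_cr = n·P = 2.7 × 210 = 567.0 kN
L_e = K·L = 0.7 × 3.55 = 2.485 m
Required I = P_cr·L_e²/(π²E) = 5.670×10^5 × 2.485² / (π² × 1.06×10^11) = 3.347×10^-6 m⁴
I_req = 3.347×10^6 mm⁴
Rectangle, weak axis: I_min = h·b³/12 with h = 193 mm fixed  ⇒  b = (12I/h)^(1/3) = 59.3 mm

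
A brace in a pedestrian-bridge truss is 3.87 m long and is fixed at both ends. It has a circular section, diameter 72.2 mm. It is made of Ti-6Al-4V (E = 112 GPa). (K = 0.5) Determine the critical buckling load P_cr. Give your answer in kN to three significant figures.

I = πd⁴/64 = π×72.2⁴/64 = 1.334×10^6 mm⁴
I = 1.334×10^6 mm⁴ = 1.334×10^-6 m⁴
Effective length L_e = K·L = 0.5 × 3.87 = 1.935 m
P_cr = π²EI / L_e² = π² × 112×10⁹ × 1.334×10^-6 / 1.935² = 3.938×10^5 N

P_cr ≈ 394 kN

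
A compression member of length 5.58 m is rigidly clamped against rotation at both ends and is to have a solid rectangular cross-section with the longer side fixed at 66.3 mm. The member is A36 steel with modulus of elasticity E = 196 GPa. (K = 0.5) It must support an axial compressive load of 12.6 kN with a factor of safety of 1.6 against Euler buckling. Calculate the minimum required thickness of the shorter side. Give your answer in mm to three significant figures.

Required P_cr = n·P = 1.6 × 12.6 = 20.16 kN
L_e = K·L = 0.5 × 5.58 = 2.790 m
Required I = P_cr·L_e²/(π²E) = 2.016×10^4 × 2.790² / (π² × 1.96×10^11) = 8.112×10^-8 m⁴
I_req = 8.112×10^4 mm⁴
Rectangle, weak axis: I_min = h·b³/12 with h = 66.3 mm fixed  ⇒  b = (12I/h)^(1/3) = 24.5 mm

b ≈ 24.5 mm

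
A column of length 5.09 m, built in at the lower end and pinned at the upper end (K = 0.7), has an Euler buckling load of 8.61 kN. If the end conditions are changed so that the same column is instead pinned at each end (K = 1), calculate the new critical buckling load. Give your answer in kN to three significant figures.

P_cr ≈ 4.22 kN

P_cr ∝ 1/K², so P_cr,new = P_cr,old × (K_old/K_new)² = 8.61 × (0.7/1)²
= 8.61 × 0.4900 = 4.22 kN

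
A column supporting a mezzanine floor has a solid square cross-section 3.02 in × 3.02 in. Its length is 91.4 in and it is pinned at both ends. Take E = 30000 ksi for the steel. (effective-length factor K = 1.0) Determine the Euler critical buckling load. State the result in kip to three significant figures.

P_cr ≈ 246 kip

I = a⁴/12 = 3.02⁴/12 = 6.932 in⁴
Effective length L_e = K·L = 1 × 91.4 = 91.40 in
P_cr = π²EI / L_e² = π² × 30000×10³ × 6.932 / 91.40² = 2.457×10^5 lb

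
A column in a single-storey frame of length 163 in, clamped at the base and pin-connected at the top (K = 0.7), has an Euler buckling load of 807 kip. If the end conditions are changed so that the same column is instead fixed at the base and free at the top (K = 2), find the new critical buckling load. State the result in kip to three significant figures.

P_cr ≈ 98.9 kip

P_cr ∝ 1/K², so P_cr,new = P_cr,old × (K_old/K_new)² = 807 × (0.7/2)²
= 807 × 0.1225 = 98.9 kip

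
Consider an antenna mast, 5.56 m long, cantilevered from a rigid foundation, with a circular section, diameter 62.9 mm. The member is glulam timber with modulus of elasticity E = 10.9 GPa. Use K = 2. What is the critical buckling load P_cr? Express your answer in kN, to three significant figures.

I = πd⁴/64 = π×62.9⁴/64 = 7.684×10^5 mm⁴
I = 7.684×10^5 mm⁴ = 7.684×10^-7 m⁴
Effective length L_e = K·L = 2 × 5.56 = 11.12 m
P_cr = π²EI / L_e² = π² × 10.9×10⁹ × 7.684×10^-7 / 11.12² = 668.5 N

P_cr ≈ 0.668 kN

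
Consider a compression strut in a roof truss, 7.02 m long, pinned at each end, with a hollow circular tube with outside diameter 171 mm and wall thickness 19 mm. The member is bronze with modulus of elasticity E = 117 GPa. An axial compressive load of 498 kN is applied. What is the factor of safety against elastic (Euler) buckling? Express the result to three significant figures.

n ≈ 1.25

Inner diameter d_i = 171 − 2×19 = 133.0 mm
I = π(d_o⁴ − d_i⁴)/64 = π(171⁴ − 133.0⁴)/64 = 2.661×10^7 mm⁴
I = 2.661×10^7 mm⁴ = 2.661×10^-5 m⁴
Effective length L_e = K·L = 1 × 7.02 = 7.020 m
P_cr = π²EI / L_e² = π² × 117×10⁹ × 2.661×10^-5 / 7.020² = 6.236×10^5 N
Factor of safety n = P_cr / P = 623.58 / 498 = 1.25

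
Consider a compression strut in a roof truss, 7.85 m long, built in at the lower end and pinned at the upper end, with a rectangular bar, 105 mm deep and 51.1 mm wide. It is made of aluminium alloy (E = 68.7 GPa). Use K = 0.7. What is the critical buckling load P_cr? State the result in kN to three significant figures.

Buckling occurs about the weak axis: I_min = h·b³/12 with b = 51.1 mm (the shorter side).
I_min = 105×51.1³/12 = 1.168×10^6 mm⁴
I = 1.168×10^6 mm⁴ = 1.168×10^-6 m⁴
Effective length L_e = K·L = 0.7 × 7.85 = 5.495 m
P_cr = π²EI / L_e² = π² × 68.7×10⁹ × 1.168×10^-6 / 5.495² = 2.622×10^4 N

P_cr ≈ 26.2 kN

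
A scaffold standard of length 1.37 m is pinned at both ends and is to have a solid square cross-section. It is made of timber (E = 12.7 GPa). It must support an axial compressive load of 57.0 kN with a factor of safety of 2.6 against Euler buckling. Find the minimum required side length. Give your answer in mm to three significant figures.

a ≈ 71.8 mm

Required P_cr = n·P = 2.6 × 57.0 = 148.2 kN
L_e = K·L = 1 × 1.37 = 1.370 m
Required I = P_cr·L_e²/(π²E) = 1.482×10^5 × 1.370² / (π² × 1.27×10^10) = 2.219×10^-6 m⁴
I_req = 2.219×10^6 mm⁴
Solid square: I = a⁴/12  ⇒  a = (12I)^(1/4) = (12×2.219×10^6)^(1/4) = 71.8 mm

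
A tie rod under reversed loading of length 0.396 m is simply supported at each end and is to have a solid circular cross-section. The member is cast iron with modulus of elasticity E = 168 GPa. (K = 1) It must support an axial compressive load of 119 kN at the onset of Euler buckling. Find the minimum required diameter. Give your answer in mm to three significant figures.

L_e = K·L = 1 × 0.396 = 0.3960 m
Required I = P_cr·L_e²/(π²E) = 1.190×10^5 × 0.3960² / (π² × 1.68×10^11) = 1.125×10^-8 m⁴
I_req = 1.125×10^4 mm⁴
Solid circle: I = πd⁴/64  ⇒  d = (64I/π)^(1/4) = (64×1.125×10^4/π)^(1/4) = 21.9 mm

d ≈ 21.9 mm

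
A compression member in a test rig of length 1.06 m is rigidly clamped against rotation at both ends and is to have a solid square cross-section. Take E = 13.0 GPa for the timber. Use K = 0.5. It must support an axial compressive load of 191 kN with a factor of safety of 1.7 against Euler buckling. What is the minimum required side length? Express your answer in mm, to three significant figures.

Required P_cr = n·P = 1.7 × 191 = 324.7 kN
L_e = K·L = 0.5 × 1.06 = 0.5300 m
Required I = P_cr·L_e²/(π²E) = 3.247×10^5 × 0.5300² / (π² × 1.30×10^10) = 7.109×10^-7 m⁴
I_req = 7.109×10^5 mm⁴
Solid square: I = a⁴/12  ⇒  a = (12I)^(1/4) = (12×7.109×10^5)^(1/4) = 54.0 mm

a ≈ 54.0 mm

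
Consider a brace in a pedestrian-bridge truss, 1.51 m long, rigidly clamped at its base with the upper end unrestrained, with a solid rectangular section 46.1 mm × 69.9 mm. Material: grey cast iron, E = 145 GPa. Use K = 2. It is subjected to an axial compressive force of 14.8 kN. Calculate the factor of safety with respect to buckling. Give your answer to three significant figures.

Buckling occurs about the weak axis: I_min = h·b³/12 with b = 46.1 mm (the shorter side).
I_min = 69.9×46.1³/12 = 5.707×10^5 mm⁴
I = 5.707×10^5 mm⁴ = 5.707×10^-7 m⁴
Effective length L_e = K·L = 2 × 1.51 = 3.020 m
P_cr = π²EI / L_e² = π² × 145×10⁹ × 5.707×10^-7 / 3.020² = 8.955×10^4 N
Factor of safety n = P_cr / P = 89.547 / 14.8 = 6.05

n ≈ 6.05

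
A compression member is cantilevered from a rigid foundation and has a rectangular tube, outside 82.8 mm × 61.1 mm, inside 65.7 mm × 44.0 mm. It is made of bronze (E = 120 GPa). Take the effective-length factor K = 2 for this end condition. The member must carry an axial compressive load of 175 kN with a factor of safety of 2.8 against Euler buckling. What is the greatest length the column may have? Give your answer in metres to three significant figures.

L_max ≈ 0.818 m

Weak-axis I_min = (h_o·b_o³ − h_i·b_i³)/12 with b_o = 61.1, b_i = 44.00 mm (shorter outer/inner sides).
I_min = (82.8×61.1³ − 65.70×44.00³)/12 = 1.108×10^6 mm⁴
I = 1.108×10^-6 m⁴
Required critical load P_cr = n·P = 2.8 × 175 = 490.0 kN = 4.900×10^5 N
From P_cr = π²EI/(K·L)²:  L = (1/K)·√(π²EI/P_cr) = (1/2)·√(π²×1.20×10^11×1.108×10^-6/4.900×10^5)
L = 0.818 m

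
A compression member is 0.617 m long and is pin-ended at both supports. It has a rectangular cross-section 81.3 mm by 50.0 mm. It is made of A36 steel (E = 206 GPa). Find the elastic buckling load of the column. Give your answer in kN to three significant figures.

Buckling occurs about the weak axis: I_min = h·b³/12 with b = 50.0 mm (the shorter side).
I_min = 81.3×50.0³/12 = 8.469×10^5 mm⁴
I = 8.469×10^5 mm⁴ = 8.469×10^-7 m⁴
Effective length L_e = K·L = 1 × 0.617 = 0.6170 m
P_cr = π²EI / L_e² = π² × 206×10⁹ × 8.469×10^-7 / 0.6170² = 4.523×10^6 N

P_cr ≈ 4520 kN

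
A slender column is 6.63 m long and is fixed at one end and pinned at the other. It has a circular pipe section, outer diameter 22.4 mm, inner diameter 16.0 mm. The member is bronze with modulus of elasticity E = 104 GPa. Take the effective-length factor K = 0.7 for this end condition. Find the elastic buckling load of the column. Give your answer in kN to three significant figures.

P_cr ≈ 0.436 kN

d_o = 22.4 mm, d_i = 16.0 mm
I = π(d_o⁴ − d_i⁴)/64 = π(22.4⁴ − 16.00⁴)/64 = 9.141×10^3 mm⁴
I = 9.141×10^3 mm⁴ = 9.141×10^-9 m⁴
Effective length L_e = K·L = 0.7 × 6.63 = 4.641 m
P_cr = π²EI / L_e² = π² × 104×10⁹ × 9.141×10^-9 / 4.641² = 435.6 N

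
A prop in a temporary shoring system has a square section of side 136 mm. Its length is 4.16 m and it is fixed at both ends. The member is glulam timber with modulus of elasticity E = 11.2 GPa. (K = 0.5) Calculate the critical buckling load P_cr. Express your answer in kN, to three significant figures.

P_cr ≈ 728 kN

I = a⁴/12 = 136⁴/12 = 2.851×10^7 mm⁴
I = 2.851×10^7 mm⁴ = 2.851×10^-5 m⁴
Effective length L_e = K·L = 0.5 × 4.16 = 2.080 m
P_cr = π²EI / L_e² = π² × 11.2×10⁹ × 2.851×10^-5 / 2.080² = 7.284×10^5 N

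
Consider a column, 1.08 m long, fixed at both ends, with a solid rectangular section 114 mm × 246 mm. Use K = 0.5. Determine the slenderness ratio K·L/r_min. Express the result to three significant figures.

For a rectangle r_min = b/√12 = 114/√12 = 32.91 mm
L_e = K·L = 0.5 × 1.08 m = 0.5400 m = 540.00 mm
λ = L_e / r_min = 540.00 / 32.91 = 16.4

λ ≈ 16.4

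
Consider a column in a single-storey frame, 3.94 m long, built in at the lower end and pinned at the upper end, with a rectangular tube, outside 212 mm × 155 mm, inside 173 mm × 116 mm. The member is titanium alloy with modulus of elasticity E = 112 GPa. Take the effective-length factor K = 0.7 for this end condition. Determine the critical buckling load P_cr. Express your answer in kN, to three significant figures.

Weak-axis I_min = (h_o·b_o³ − h_i·b_i³)/12 with b_o = 155, b_i = 116.0 mm (shorter outer/inner sides).
I_min = (212×155³ − 173.0×116.0³)/12 = 4.329×10^7 mm⁴
I = 4.329×10^7 mm⁴ = 4.329×10^-5 m⁴
Effective length L_e = K·L = 0.7 × 3.94 = 2.758 m
P_cr = π²EI / L_e² = π² × 112×10⁹ × 4.329×10^-5 / 2.758² = 6.290×10^6 N

P_cr ≈ 6290 kN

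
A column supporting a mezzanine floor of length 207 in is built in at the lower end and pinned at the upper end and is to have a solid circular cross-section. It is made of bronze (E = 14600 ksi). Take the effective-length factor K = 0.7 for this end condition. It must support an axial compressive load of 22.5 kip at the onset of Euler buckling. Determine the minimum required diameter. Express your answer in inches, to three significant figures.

d ≈ 2.86 in

L_e = K·L = 0.7 × 207 = 144.9 in
Required I = P_cr·L_e²/(π²E) = 2.250×10^4 × 144.9² / (π² × 1.46×10^7) = 3.278 in⁴
Solid circle: I = πd⁴/64  ⇒  d = (64I/π)^(1/4) = (64×3.278/π)^(1/4) = 2.86 in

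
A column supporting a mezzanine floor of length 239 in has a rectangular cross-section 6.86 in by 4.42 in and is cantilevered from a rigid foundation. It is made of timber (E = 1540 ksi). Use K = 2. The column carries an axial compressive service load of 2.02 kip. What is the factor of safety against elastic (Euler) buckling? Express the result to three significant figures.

n ≈ 1.63

Buckling occurs about the weak axis: I_min = h·b³/12 with b = 4.42 in (the shorter side).
I_min = 6.86×4.42³/12 = 49.36 in⁴
Effective length L_e = K·L = 2 × 239 = 478.0 in
P_cr = π²EI / L_e² = π² × 1540×10³ × 49.36 / 478.0² = 3.284×10^3 lb
Factor of safety n = P_cr / P = 3.2838 / 2.02 = 1.63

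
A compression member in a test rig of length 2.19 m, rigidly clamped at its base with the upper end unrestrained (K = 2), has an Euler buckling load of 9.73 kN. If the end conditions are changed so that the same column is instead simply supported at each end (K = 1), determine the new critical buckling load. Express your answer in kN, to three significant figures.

P_cr ≈ 38.9 kN

P_cr ∝ 1/K², so P_cr,new = P_cr,old × (K_old/K_new)² = 9.73 × (2/1)²
= 9.73 × 4.000 = 38.9 kN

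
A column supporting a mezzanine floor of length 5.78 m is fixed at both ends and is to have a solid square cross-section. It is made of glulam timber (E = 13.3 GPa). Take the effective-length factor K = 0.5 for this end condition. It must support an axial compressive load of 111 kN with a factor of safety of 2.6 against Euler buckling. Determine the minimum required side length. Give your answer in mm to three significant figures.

Required P_cr = n·P = 2.6 × 111 = 288.6 kN
L_e = K·L = 0.5 × 5.78 = 2.890 m
Required I = P_cr·L_e²/(π²E) = 2.886×10^5 × 2.890² / (π² × 1.33×10^10) = 1.836×10^-5 m⁴
I_req = 1.836×10^7 mm⁴
Solid square: I = a⁴/12  ⇒  a = (12I)^(1/4) = (12×1.836×10^7)^(1/4) = 122 mm

a ≈ 122 mm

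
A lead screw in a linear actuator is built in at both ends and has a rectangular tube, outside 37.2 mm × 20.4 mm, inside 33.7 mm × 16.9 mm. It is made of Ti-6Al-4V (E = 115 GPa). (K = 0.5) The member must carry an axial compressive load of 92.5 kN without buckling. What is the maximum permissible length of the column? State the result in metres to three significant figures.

L_max ≈ 0.791 m

Weak-axis I_min = (h_o·b_o³ − h_i·b_i³)/12 with b_o = 20.4, b_i = 16.90 mm (shorter outer/inner sides).
I_min = (37.2×20.4³ − 33.70×16.90³)/12 = 1.276×10^4 mm⁴
I = 1.276×10^-8 m⁴
At the buckling limit P_cr = P = 9.250×10^4 N
From P_cr = π²EI/(K·L)²:  L = (1/K)·√(π²EI/P_cr) = (1/0.5)·√(π²×1.15×10^11×1.276×10^-8/9.250×10^4)
L = 0.791 m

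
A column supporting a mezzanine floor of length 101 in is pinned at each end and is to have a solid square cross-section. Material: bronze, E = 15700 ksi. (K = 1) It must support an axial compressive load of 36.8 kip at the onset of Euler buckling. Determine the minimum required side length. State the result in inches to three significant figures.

L_e = K·L = 1 × 101 = 101.0 in
Required I = P_cr·L_e²/(π²E) = 3.680×10^4 × 101.0² / (π² × 1.57×10^7) = 2.423 in⁴
Solid square: I = a⁴/12  ⇒  a = (12I)^(1/4) = (12×2.423)^(1/4) = 2.32 in

a ≈ 2.32 in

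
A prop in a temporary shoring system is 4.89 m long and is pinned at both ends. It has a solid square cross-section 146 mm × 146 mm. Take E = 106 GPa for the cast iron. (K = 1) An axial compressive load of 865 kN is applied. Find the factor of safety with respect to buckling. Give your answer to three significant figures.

n ≈ 1.92

I = a⁴/12 = 146⁴/12 = 3.786×10^7 mm⁴
I = 3.786×10^7 mm⁴ = 3.786×10^-5 m⁴
Effective length L_e = K·L = 1 × 4.89 = 4.890 m
P_cr = π²EI / L_e² = π² × 106×10⁹ × 3.786×10^-5 / 4.890² = 1.657×10^6 N
Factor of safety n = P_cr / P = 1656.6 / 865 = 1.92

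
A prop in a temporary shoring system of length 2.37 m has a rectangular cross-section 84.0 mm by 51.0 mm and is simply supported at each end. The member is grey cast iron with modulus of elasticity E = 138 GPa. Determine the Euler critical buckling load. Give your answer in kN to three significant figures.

Buckling occurs about the weak axis: I_min = h·b³/12 with b = 51.0 mm (the shorter side).
I_min = 84.0×51.0³/12 = 9.286×10^5 mm⁴
I = 9.286×10^5 mm⁴ = 9.286×10^-7 m⁴
Effective length L_e = K·L = 1 × 2.37 = 2.370 m
P_cr = π²EI / L_e² = π² × 138×10⁹ × 9.286×10^-7 / 2.370² = 2.252×10^5 N

P_cr ≈ 225 kN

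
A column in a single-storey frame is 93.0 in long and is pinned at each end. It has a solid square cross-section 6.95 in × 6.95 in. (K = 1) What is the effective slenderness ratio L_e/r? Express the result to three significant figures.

λ ≈ 46.4

I = a⁴/12 = 6.95⁴/12 = 194.4 in⁴
A = 48.30 in²;  r_min = √(I/A) = √(194.4/48.30) = 2.006 in
L_e = K·L = 1 × 93.0 = 93.00 in
λ = L_e / r_min = 93.000 / 2.006 = 46.4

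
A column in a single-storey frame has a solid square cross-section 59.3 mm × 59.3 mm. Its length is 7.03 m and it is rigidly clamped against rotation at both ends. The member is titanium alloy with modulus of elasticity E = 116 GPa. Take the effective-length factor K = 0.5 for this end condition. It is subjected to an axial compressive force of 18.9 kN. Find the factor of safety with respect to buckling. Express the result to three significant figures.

n ≈ 5.05

I = a⁴/12 = 59.3⁴/12 = 1.030×10^6 mm⁴
I = 1.030×10^6 mm⁴ = 1.030×10^-6 m⁴
Effective length L_e = K·L = 0.5 × 7.03 = 3.515 m
P_cr = π²EI / L_e² = π² × 116×10⁹ × 1.030×10^-6 / 3.515² = 9.549×10^4 N
Factor of safety n = P_cr / P = 95.487 / 18.9 = 5.05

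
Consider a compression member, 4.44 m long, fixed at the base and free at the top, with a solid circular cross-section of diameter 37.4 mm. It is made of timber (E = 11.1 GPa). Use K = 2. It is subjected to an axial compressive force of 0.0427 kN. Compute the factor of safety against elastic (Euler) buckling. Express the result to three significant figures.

I = πd⁴/64 = π×37.4⁴/64 = 9.604×10^4 mm⁴
I = 9.604×10^4 mm⁴ = 9.604×10^-8 m⁴
Effective length L_e = K·L = 2 × 4.44 = 8.880 m
P_cr = π²EI / L_e² = π² × 11.1×10⁹ × 9.604×10^-8 / 8.880² = 133.4 N
Factor of safety n = P_cr / P = 0.13343 / 0.0427 = 3.12

n ≈ 3.12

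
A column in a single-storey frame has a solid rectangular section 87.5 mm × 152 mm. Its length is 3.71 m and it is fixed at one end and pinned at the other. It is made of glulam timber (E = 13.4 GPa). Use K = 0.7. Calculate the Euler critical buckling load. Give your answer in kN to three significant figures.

P_cr ≈ 166 kN

Buckling occurs about the weak axis: I_min = h·b³/12 with b = 87.5 mm (the shorter side).
I_min = 152×87.5³/12 = 8.486×10^6 mm⁴
I = 8.486×10^6 mm⁴ = 8.486×10^-6 m⁴
Effective length L_e = K·L = 0.7 × 3.71 = 2.597 m
P_cr = π²EI / L_e² = π² × 13.4×10⁹ × 8.486×10^-6 / 2.597² = 1.664×10^5 N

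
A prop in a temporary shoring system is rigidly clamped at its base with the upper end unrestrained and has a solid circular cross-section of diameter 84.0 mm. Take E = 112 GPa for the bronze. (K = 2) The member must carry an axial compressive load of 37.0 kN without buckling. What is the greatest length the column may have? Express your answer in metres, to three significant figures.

I = πd⁴/64 = π×84.0⁴/64 = 2.444×10^6 mm⁴
I = 2.444×10^-6 m⁴
At the buckling limit P_cr = P = 3.700×10^4 N
From P_cr = π²EI/(K·L)²:  L = (1/K)·√(π²EI/P_cr) = (1/2)·√(π²×1.12×10^11×2.444×10^-6/3.700×10^4)
L = 4.27 m

L_max ≈ 4.27 m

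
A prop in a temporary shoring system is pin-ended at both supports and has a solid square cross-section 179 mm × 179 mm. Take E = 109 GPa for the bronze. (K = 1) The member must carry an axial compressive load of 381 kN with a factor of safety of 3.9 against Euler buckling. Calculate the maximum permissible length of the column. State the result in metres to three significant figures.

L_max ≈ 7.87 m

I = a⁴/12 = 179⁴/12 = 8.555×10^7 mm⁴
I = 8.555×10^-5 m⁴
Required critical load P_cr = n·P = 3.9 × 381 = 1486 kN = 1.486×10^6 N
From P_cr = π²EI/(K·L)²:  L = (1/K)·√(π²EI/P_cr) = (1/1)·√(π²×1.09×10^11×8.555×10^-5/1.486×10^6)
L = 7.87 m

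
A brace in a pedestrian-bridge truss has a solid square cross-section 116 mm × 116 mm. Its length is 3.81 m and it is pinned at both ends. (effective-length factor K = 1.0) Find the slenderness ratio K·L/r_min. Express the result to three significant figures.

λ ≈ 114

For a square r = a/√12 = 116/√12 = 33.49 mm
L_e = K·L = 1 × 3.81 m = 3.810 m = 3810.0 mm
λ = L_e / r_min = 3810.0 / 33.49 = 114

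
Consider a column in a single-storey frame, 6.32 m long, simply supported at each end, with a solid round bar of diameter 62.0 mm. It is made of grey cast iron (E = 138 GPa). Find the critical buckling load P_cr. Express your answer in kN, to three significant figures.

P_cr ≈ 24.7 kN

I = πd⁴/64 = π×62.0⁴/64 = 7.253×10^5 mm⁴
I = 7.253×10^5 mm⁴ = 7.253×10^-7 m⁴
Effective length L_e = K·L = 1 × 6.32 = 6.320 m
P_cr = π²EI / L_e² = π² × 138×10⁹ × 7.253×10^-7 / 6.320² = 2.473×10^4 N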